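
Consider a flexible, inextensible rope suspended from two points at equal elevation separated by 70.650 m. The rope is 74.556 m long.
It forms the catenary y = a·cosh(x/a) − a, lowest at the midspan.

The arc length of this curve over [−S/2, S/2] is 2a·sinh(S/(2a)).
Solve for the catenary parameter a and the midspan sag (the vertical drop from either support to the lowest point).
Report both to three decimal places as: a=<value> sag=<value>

seed: a₀ = √(S³/(24(L−S))) = √(70.650³/(24·3.906)) = 61.333325
iter 1: u=0.575951  f(a)=+6.530e-02  f'(a)=-1.316e-01  a ← 61.333325 − (+6.530e-02/-1.316e-01) = 61.829347
iter 2: u=0.571331  f(a)=+8.006e-04  f'(a)=-1.284e-01  a ← 61.829347 − (+8.006e-04/-1.284e-01) = 61.835581
iter 3: u=0.571273  f(a)=+1.237e-07  f'(a)=-1.284e-01  a ← 61.835581 − (+1.237e-07/-1.284e-01) = 61.835582
iter 4: u=0.571273  f(a)=+1.421e-14  f'(a)=-1.284e-01  a ← 61.835582 − (+1.421e-14/-1.284e-01) = 61.835582
converged: |Δa| < 1e-12 after 4 iterations
sag = a·(cosh(S/(2a)) − 1) = 61.835582·(cosh(0.571273) − 1) = 10.367524
T_max/T_min = cosh(S/(2a)) = 1.167663

a=61.836 sag=10.368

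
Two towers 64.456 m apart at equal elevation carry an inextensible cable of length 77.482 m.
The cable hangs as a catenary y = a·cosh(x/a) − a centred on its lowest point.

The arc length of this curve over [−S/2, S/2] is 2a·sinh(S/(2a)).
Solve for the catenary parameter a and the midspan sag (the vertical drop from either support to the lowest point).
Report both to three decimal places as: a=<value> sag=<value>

a=30.116 sag=18.954

seed: a₀ = √(S³/(24(L−S))) = √(64.456³/(24·13.026)) = 29.267381
iter 1: u=1.101158  f(a)=+8.129e-01  f'(a)=-1.003e+00  a ← 29.267381 − (+8.129e-01/-1.003e+00) = 30.077990
iter 2: u=1.071481  f(a)=+3.500e-02  f'(a)=-9.182e-01  a ← 30.077990 − (+3.500e-02/-9.182e-01) = 30.116105
iter 3: u=1.070125  f(a)=+7.132e-05  f'(a)=-9.144e-01  a ← 30.116105 − (+7.132e-05/-9.144e-01) = 30.116183
iter 4: u=1.070122  f(a)=+2.975e-10  f'(a)=-9.144e-01  a ← 30.116183 − (+2.975e-10/-9.144e-01) = 30.116183
iter 5: u=1.070122  f(a)=+1.421e-14  f'(a)=-9.144e-01  a ← 30.116183 − (+1.421e-14/-9.144e-01) = 30.116183
converged: |Δa| < 1e-12 after 5 iterations
sag = a·(cosh(S/(2a)) − 1) = 30.116183·(cosh(1.070122) − 1) = 18.953661
T_max/T_min = cosh(S/(2a)) = 1.629351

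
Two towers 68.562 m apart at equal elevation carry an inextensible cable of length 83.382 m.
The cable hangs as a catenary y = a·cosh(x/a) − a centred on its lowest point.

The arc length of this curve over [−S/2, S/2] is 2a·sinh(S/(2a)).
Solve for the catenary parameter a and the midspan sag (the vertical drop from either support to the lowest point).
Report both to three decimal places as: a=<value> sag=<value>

a=31.033 sag=20.940

seed: a₀ = √(S³/(24(L−S))) = √(68.562³/(24·14.820)) = 30.102010
iter 1: u=1.138828  f(a)=+9.912e-01  f'(a)=-1.118e+00  a ← 30.102010 − (+9.912e-01/-1.118e+00) = 30.988302
iter 2: u=1.106256  f(a)=+4.546e-02  f'(a)=-1.018e+00  a ← 30.988302 − (+4.546e-02/-1.018e+00) = 31.032963
iter 3: u=1.104664  f(a)=+1.058e-04  f'(a)=-1.013e+00  a ← 31.032963 − (+1.058e-04/-1.013e+00) = 31.033067
iter 4: u=1.104660  f(a)=+5.762e-10  f'(a)=-1.013e+00  a ← 31.033067 − (+5.762e-10/-1.013e+00) = 31.033067
iter 5: u=1.104660  f(a)=+0.000e+00  f'(a)=-1.013e+00  a ← 31.033067 − (+0.000e+00/-1.013e+00) = 31.033067
converged: |Δa| < 1e-12 after 5 iterations
sag = a·(cosh(S/(2a)) − 1) = 31.033067·(cosh(1.104660) − 1) = 20.939914
T_max/T_min = cosh(S/(2a)) = 1.674761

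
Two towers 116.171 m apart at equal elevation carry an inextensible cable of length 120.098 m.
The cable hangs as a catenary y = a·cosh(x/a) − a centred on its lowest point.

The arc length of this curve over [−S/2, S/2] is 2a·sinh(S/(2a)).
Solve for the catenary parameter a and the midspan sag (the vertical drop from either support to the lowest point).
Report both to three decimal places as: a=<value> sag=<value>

a=129.625 sag=13.233

seed: a₀ = √(S³/(24(L−S))) = √(116.171³/(24·3.927)) = 128.976480
iter 1: u=0.450357  f(a)=+4.002e-02  f'(a)=-6.214e-02  a ← 128.976480 − (+4.002e-02/-6.214e-02) = 129.620471
iter 2: u=0.448120  f(a)=+3.017e-04  f'(a)=-6.121e-02  a ← 129.620471 − (+3.017e-04/-6.121e-02) = 129.625401
iter 3: u=0.448103  f(a)=+1.744e-08  f'(a)=-6.120e-02  a ← 129.625401 − (+1.744e-08/-6.120e-02) = 129.625401
iter 4: u=0.448103  f(a)=-1.421e-14  f'(a)=-6.120e-02  a ← 129.625401 − (-1.421e-14/-6.120e-02) = 129.625401
converged: |Δa| < 1e-12 after 4 iterations
sag = a·(cosh(S/(2a)) − 1) = 129.625401·(cosh(0.448103) − 1) = 13.233365
T_max/T_min = cosh(S/(2a)) = 1.102089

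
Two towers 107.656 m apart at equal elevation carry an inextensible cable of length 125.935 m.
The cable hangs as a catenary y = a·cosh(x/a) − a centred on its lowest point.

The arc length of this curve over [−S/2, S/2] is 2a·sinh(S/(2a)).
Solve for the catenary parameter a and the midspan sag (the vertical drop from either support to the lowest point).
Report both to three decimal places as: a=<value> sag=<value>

a=54.639 sag=28.730

seed: a₀ = √(S³/(24(L−S))) = √(107.656³/(24·18.279)) = 53.330484
iter 1: u=1.009329  f(a)=+9.540e-01  f'(a)=-7.579e-01  a ← 53.330484 − (+9.540e-01/-7.579e-01) = 54.589171
iter 2: u=0.986056  f(a)=+3.482e-02  f'(a)=-7.035e-01  a ← 54.589171 − (+3.482e-02/-7.035e-01) = 54.638663
iter 3: u=0.985163  f(a)=+5.027e-05  f'(a)=-7.015e-01  a ← 54.638663 − (+5.027e-05/-7.015e-01) = 54.638735
iter 4: u=0.985162  f(a)=+1.051e-10  f'(a)=-7.015e-01  a ← 54.638735 − (+1.051e-10/-7.015e-01) = 54.638735
iter 5: u=0.985162  f(a)=+1.421e-14  f'(a)=-7.015e-01  a ← 54.638735 − (+1.421e-14/-7.015e-01) = 54.638735
converged: |Δa| < 1e-12 after 5 iterations
sag = a·(cosh(S/(2a)) − 1) = 54.638735·(cosh(0.985162) − 1) = 28.729709
T_max/T_min = cosh(S/(2a)) = 1.525812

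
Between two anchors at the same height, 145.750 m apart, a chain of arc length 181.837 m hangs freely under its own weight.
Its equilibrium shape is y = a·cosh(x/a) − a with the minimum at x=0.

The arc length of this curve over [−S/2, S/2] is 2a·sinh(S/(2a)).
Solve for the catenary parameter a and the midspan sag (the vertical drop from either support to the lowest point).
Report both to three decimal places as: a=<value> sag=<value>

a=61.895 sag=48.092

seed: a₀ = √(S³/(24(L−S))) = √(145.750³/(24·36.087)) = 59.790452
iter 1: u=1.218840  f(a)=+2.777e+00  f'(a)=-1.396e+00  a ← 59.790452 − (+2.777e+00/-1.396e+00) = 61.779594
iter 2: u=1.179597  f(a)=+1.446e-01  f'(a)=-1.254e+00  a ← 61.779594 − (+1.446e-01/-1.254e+00) = 61.894895
iter 3: u=1.177399  f(a)=+4.398e-04  f'(a)=-1.247e+00  a ← 61.894895 − (+4.398e-04/-1.247e+00) = 61.895248
iter 4: u=1.177392  f(a)=+4.094e-09  f'(a)=-1.247e+00  a ← 61.895248 − (+4.094e-09/-1.247e+00) = 61.895248
iter 5: u=1.177392  f(a)=+0.000e+00  f'(a)=-1.247e+00  a ← 61.895248 − (+0.000e+00/-1.247e+00) = 61.895248
converged: |Δa| < 1e-12 after 5 iterations
sag = a·(cosh(S/(2a)) − 1) = 61.895248·(cosh(1.177392) − 1) = 48.092003
T_max/T_min = cosh(S/(2a)) = 1.776990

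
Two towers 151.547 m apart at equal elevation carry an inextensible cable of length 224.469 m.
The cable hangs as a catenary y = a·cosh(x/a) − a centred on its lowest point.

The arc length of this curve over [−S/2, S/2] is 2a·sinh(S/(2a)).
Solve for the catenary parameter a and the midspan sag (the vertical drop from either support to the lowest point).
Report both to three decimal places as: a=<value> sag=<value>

seed: a₀ = √(S³/(24(L−S))) = √(151.547³/(24·72.922)) = 44.594994
iter 1: u=1.699148  f(a)=+1.128e+01  f'(a)=-4.317e+00  a ← 44.594994 − (+1.128e+01/-4.317e+00) = 47.207724
iter 2: u=1.605108  f(a)=+1.067e+00  f'(a)=-3.536e+00  a ← 47.207724 − (+1.067e+00/-3.536e+00) = 47.509587
iter 3: u=1.594910  f(a)=+1.176e-02  f'(a)=-3.458e+00  a ← 47.509587 − (+1.176e-02/-3.458e+00) = 47.512988
iter 4: u=1.594796  f(a)=+1.463e-06  f'(a)=-3.457e+00  a ← 47.512988 − (+1.463e-06/-3.457e+00) = 47.512988
iter 5: u=1.594796  f(a)=+2.842e-14  f'(a)=-3.457e+00  a ← 47.512988 − (+2.842e-14/-3.457e+00) = 47.512988
converged: |Δa| < 1e-12 after 5 iterations
sag = a·(cosh(S/(2a)) − 1) = 47.512988·(cosh(1.594796) − 1) = 74.364274
T_max/T_min = cosh(S/(2a)) = 2.565136

a=47.513 sag=74.364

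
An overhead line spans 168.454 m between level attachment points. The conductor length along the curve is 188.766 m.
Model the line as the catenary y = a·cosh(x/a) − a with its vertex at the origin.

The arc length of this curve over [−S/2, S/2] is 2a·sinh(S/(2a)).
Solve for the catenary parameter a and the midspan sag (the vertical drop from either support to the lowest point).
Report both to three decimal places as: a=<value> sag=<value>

a=100.767 sag=37.299

seed: a₀ = √(S³/(24(L−S))) = √(168.454³/(24·20.312)) = 99.023900
iter 1: u=0.850572  f(a)=+7.475e-01  f'(a)=-4.407e-01  a ← 99.023900 − (+7.475e-01/-4.407e-01) = 100.720159
iter 2: u=0.836248  f(a)=+1.964e-02  f'(a)=-4.178e-01  a ← 100.720159 − (+1.964e-02/-4.178e-01) = 100.767167
iter 3: u=0.835858  f(a)=+1.437e-05  f'(a)=-4.172e-01  a ← 100.767167 − (+1.437e-05/-4.172e-01) = 100.767202
iter 4: u=0.835857  f(a)=+7.702e-12  f'(a)=-4.172e-01  a ← 100.767202 − (+7.702e-12/-4.172e-01) = 100.767202
converged: |Δa| < 1e-12 after 4 iterations
sag = a·(cosh(S/(2a)) − 1) = 100.767202·(cosh(0.835857) − 1) = 37.298651
T_max/T_min = cosh(S/(2a)) = 1.370147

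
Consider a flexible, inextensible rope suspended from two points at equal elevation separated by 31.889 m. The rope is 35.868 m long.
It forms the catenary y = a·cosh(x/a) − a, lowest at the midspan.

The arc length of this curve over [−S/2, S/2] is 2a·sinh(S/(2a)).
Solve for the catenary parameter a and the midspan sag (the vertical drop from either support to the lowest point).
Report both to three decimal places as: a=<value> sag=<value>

seed: a₀ = √(S³/(24(L−S))) = √(31.889³/(24·3.979)) = 18.427599
iter 1: u=0.865251  f(a)=+1.516e-01  f'(a)=-4.651e-01  a ← 18.427599 − (+1.516e-01/-4.651e-01) = 18.753640
iter 2: u=0.850208  f(a)=+4.118e-03  f'(a)=-4.401e-01  a ← 18.753640 − (+4.118e-03/-4.401e-01) = 18.762997
iter 3: u=0.849784  f(a)=+3.225e-06  f'(a)=-4.394e-01  a ← 18.762997 − (+3.225e-06/-4.394e-01) = 18.763004
iter 4: u=0.849784  f(a)=+1.982e-12  f'(a)=-4.394e-01  a ← 18.763004 − (+1.982e-12/-4.394e-01) = 18.763004
converged: |Δa| < 1e-12 after 4 iterations
sag = a·(cosh(S/(2a)) − 1) = 18.763004·(cosh(0.849784) − 1) = 7.192317
T_max/T_min = cosh(S/(2a)) = 1.383324

a=18.763 sag=7.192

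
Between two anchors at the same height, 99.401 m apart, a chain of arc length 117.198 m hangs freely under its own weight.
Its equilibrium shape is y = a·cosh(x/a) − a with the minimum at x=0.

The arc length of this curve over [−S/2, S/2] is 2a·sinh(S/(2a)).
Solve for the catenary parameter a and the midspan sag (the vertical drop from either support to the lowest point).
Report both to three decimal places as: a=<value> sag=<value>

a=49.190 sag=27.318

seed: a₀ = √(S³/(24(L−S))) = √(99.401³/(24·17.797)) = 47.952042
iter 1: u=1.036463  f(a)=+9.807e-01  f'(a)=-8.251e-01  a ← 47.952042 − (+9.807e-01/-8.251e-01) = 49.140615
iter 2: u=1.011394  f(a)=+3.765e-02  f'(a)=-7.629e-01  a ← 49.140615 − (+3.765e-02/-7.629e-01) = 49.189964
iter 3: u=1.010379  f(a)=+6.038e-05  f'(a)=-7.604e-01  a ← 49.189964 − (+6.038e-05/-7.604e-01) = 49.190044
iter 4: u=1.010377  f(a)=+1.559e-10  f'(a)=-7.604e-01  a ← 49.190044 − (+1.559e-10/-7.604e-01) = 49.190044
iter 5: u=1.010377  f(a)=+2.842e-14  f'(a)=-7.604e-01  a ← 49.190044 − (+2.842e-14/-7.604e-01) = 49.190044
converged: |Δa| < 1e-12 after 5 iterations
sag = a·(cosh(S/(2a)) − 1) = 49.190044·(cosh(1.010377) − 1) = 27.318147
T_max/T_min = cosh(S/(2a)) = 1.555359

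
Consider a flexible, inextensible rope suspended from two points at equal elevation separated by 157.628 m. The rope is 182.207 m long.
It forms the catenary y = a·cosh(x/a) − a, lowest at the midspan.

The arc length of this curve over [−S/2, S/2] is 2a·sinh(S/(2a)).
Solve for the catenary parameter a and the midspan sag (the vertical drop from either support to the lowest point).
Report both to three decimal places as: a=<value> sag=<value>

seed: a₀ = √(S³/(24(L−S))) = √(157.628³/(24·24.579)) = 81.482120
iter 1: u=0.967255  f(a)=+1.176e+00  f'(a)=-6.617e-01  a ← 81.482120 − (+1.176e+00/-6.617e-01) = 83.259062
iter 2: u=0.946612  f(a)=+3.956e-02  f'(a)=-6.178e-01  a ← 83.259062 − (+3.956e-02/-6.178e-01) = 83.323096
iter 3: u=0.945884  f(a)=+4.824e-05  f'(a)=-6.163e-01  a ← 83.323096 − (+4.824e-05/-6.163e-01) = 83.323174
iter 4: u=0.945883  f(a)=+7.196e-11  f'(a)=-6.163e-01  a ← 83.323174 − (+7.196e-11/-6.163e-01) = 83.323174
iter 5: u=0.945883  f(a)=-2.842e-14  f'(a)=-6.163e-01  a ← 83.323174 − (-2.842e-14/-6.163e-01) = 83.323174
converged: |Δa| < 1e-12 after 5 iterations
sag = a·(cosh(S/(2a)) − 1) = 83.323174·(cosh(0.945883) − 1) = 40.137747
T_max/T_min = cosh(S/(2a)) = 1.481712

a=83.323 sag=40.138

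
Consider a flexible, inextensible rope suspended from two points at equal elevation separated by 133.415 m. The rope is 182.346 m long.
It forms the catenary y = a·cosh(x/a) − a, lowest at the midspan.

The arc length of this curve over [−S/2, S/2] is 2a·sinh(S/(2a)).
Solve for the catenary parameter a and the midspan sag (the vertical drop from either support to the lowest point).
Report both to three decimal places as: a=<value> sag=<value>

seed: a₀ = √(S³/(24(L−S))) = √(133.415³/(24·48.931)) = 44.968596
iter 1: u=1.483424  f(a)=+5.675e+00  f'(a)=-2.694e+00  a ← 44.968596 − (+5.675e+00/-2.694e+00) = 47.074731
iter 2: u=1.417055  f(a)=+4.230e-01  f'(a)=-2.306e+00  a ← 47.074731 − (+4.230e-01/-2.306e+00) = 47.258150
iter 3: u=1.411555  f(a)=+2.769e-03  f'(a)=-2.276e+00  a ← 47.258150 − (+2.769e-03/-2.276e+00) = 47.259367
iter 4: u=1.411519  f(a)=+1.204e-07  f'(a)=-2.276e+00  a ← 47.259367 − (+1.204e-07/-2.276e+00) = 47.259367
iter 5: u=1.411519  f(a)=+0.000e+00  f'(a)=-2.276e+00  a ← 47.259367 − (+0.000e+00/-2.276e+00) = 47.259367
converged: |Δa| < 1e-12 after 5 iterations
sag = a·(cosh(S/(2a)) − 1) = 47.259367·(cosh(1.411519) − 1) = 55.434176
T_max/T_min = cosh(S/(2a)) = 2.172978

a=47.259 sag=55.434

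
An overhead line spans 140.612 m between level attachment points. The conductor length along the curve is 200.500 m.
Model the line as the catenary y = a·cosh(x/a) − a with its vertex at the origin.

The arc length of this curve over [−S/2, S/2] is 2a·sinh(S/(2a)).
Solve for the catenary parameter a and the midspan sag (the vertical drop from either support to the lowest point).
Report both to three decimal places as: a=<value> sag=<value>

a=46.553 sag=63.978

seed: a₀ = √(S³/(24(L−S))) = √(140.612³/(24·59.888)) = 43.980286
iter 1: u=1.598580  f(a)=+8.135e+00  f'(a)=-3.486e+00  a ← 43.980286 − (+8.135e+00/-3.486e+00) = 46.313802
iter 2: u=1.518036  f(a)=+6.923e-01  f'(a)=-2.916e+00  a ← 46.313802 − (+6.923e-01/-2.916e+00) = 46.551227
iter 3: u=1.510293  f(a)=+6.044e-03  f'(a)=-2.865e+00  a ← 46.551227 − (+6.044e-03/-2.865e+00) = 46.553336
iter 4: u=1.510225  f(a)=+4.696e-07  f'(a)=-2.865e+00  a ← 46.553336 − (+4.696e-07/-2.865e+00) = 46.553336
iter 5: u=1.510225  f(a)=-2.842e-14  f'(a)=-2.865e+00  a ← 46.553336 − (-2.842e-14/-2.865e+00) = 46.553336
converged: |Δa| < 1e-12 after 5 iterations
sag = a·(cosh(S/(2a)) − 1) = 46.553336·(cosh(1.510225) − 1) = 63.978449
T_max/T_min = cosh(S/(2a)) = 2.374304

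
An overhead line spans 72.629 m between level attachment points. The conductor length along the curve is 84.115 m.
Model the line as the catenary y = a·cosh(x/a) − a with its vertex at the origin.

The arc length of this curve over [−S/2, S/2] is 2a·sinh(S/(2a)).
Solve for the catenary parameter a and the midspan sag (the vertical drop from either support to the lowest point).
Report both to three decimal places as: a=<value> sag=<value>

seed: a₀ = √(S³/(24(L−S))) = √(72.629³/(24·11.486)) = 37.279928
iter 1: u=0.974103  f(a)=+5.574e-01  f'(a)=-6.767e-01  a ← 37.279928 − (+5.574e-01/-6.767e-01) = 38.103667
iter 2: u=0.953045  f(a)=+1.901e-02  f'(a)=-6.312e-01  a ← 38.103667 − (+1.901e-02/-6.312e-01) = 38.133783
iter 3: u=0.952292  f(a)=+2.384e-05  f'(a)=-6.297e-01  a ← 38.133783 − (+2.384e-05/-6.297e-01) = 38.133821
iter 4: u=0.952291  f(a)=+3.762e-11  f'(a)=-6.297e-01  a ← 38.133821 − (+3.762e-11/-6.297e-01) = 38.133821
iter 5: u=0.952291  f(a)=+1.421e-14  f'(a)=-6.297e-01  a ← 38.133821 − (+1.421e-14/-6.297e-01) = 38.133821
converged: |Δa| < 1e-12 after 5 iterations
sag = a·(cosh(S/(2a)) − 1) = 38.133821·(cosh(0.952291) − 1) = 18.637841
T_max/T_min = cosh(S/(2a)) = 1.488748

a=38.134 sag=18.638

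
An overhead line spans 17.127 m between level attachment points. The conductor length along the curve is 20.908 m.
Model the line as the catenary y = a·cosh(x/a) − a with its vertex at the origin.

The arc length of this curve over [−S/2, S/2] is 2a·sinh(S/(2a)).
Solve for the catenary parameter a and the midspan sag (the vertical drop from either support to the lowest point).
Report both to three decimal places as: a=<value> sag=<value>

a=7.676 sag=5.294

seed: a₀ = √(S³/(24(L−S))) = √(17.127³/(24·3.781)) = 7.440686
iter 1: u=1.150902  f(a)=+2.585e-01  f'(a)=-1.157e+00  a ← 7.440686 − (+2.585e-01/-1.157e+00) = 7.663984
iter 2: u=1.117369  f(a)=+1.209e-02  f'(a)=-1.051e+00  a ← 7.663984 − (+1.209e-02/-1.051e+00) = 7.675483
iter 3: u=1.115695  f(a)=+2.934e-05  f'(a)=-1.046e+00  a ← 7.675483 − (+2.934e-05/-1.046e+00) = 7.675511
iter 4: u=1.115691  f(a)=+1.736e-10  f'(a)=-1.046e+00  a ← 7.675511 − (+1.736e-10/-1.046e+00) = 7.675511
iter 5: u=1.115691  f(a)=-3.553e-15  f'(a)=-1.046e+00  a ← 7.675511 − (-3.553e-15/-1.046e+00) = 7.675511
converged: |Δa| < 1e-12 after 5 iterations
sag = a·(cosh(S/(2a)) − 1) = 7.675511·(cosh(1.115691) − 1) = 5.293667
T_max/T_min = cosh(S/(2a)) = 1.689683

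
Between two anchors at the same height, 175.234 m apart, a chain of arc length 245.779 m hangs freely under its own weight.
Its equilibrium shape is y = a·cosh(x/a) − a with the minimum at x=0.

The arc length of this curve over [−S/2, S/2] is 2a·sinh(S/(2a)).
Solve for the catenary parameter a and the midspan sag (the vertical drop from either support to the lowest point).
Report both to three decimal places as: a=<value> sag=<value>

a=59.506 sag=77.032

seed: a₀ = √(S³/(24(L−S))) = √(175.234³/(24·70.545)) = 56.375294
iter 1: u=1.554174  f(a)=+9.027e+00  f'(a)=-3.162e+00  a ← 56.375294 − (+9.027e+00/-3.162e+00) = 59.230264
iter 2: u=1.479261  f(a)=+7.310e-01  f'(a)=-2.669e+00  a ← 59.230264 − (+7.310e-01/-2.669e+00) = 59.504198
iter 3: u=1.472451  f(a)=+5.728e-03  f'(a)=-2.627e+00  a ← 59.504198 − (+5.728e-03/-2.627e+00) = 59.506379
iter 4: u=1.472397  f(a)=+3.578e-07  f'(a)=-2.627e+00  a ← 59.506379 − (+3.578e-07/-2.627e+00) = 59.506379
iter 5: u=1.472397  f(a)=+0.000e+00  f'(a)=-2.627e+00  a ← 59.506379 − (+0.000e+00/-2.627e+00) = 59.506379
converged: |Δa| < 1e-12 after 5 iterations
sag = a·(cosh(S/(2a)) − 1) = 59.506379·(cosh(1.472397) − 1) = 77.032401
T_max/T_min = cosh(S/(2a)) = 2.294523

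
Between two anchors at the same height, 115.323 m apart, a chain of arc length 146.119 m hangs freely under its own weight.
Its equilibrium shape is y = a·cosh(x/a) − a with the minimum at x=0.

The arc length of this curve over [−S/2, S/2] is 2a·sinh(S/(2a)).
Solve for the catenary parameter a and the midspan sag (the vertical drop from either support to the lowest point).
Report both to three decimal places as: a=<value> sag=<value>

seed: a₀ = √(S³/(24(L−S))) = √(115.323³/(24·30.796)) = 45.553434
iter 1: u=1.265799  f(a)=+2.563e+00  f'(a)=-1.581e+00  a ← 45.553434 − (+2.563e+00/-1.581e+00) = 47.174300
iter 2: u=1.222307  f(a)=+1.432e-01  f'(a)=-1.409e+00  a ← 47.174300 − (+1.432e-01/-1.409e+00) = 47.275887
iter 3: u=1.219681  f(a)=+5.051e-04  f'(a)=-1.399e+00  a ← 47.275887 − (+5.051e-04/-1.399e+00) = 47.276248
iter 4: u=1.219672  f(a)=+6.334e-09  f'(a)=-1.399e+00  a ← 47.276248 − (+6.334e-09/-1.399e+00) = 47.276248
iter 5: u=1.219672  f(a)=+0.000e+00  f'(a)=-1.399e+00  a ← 47.276248 − (+0.000e+00/-1.399e+00) = 47.276248
converged: |Δa| < 1e-12 after 5 iterations
sag = a·(cosh(S/(2a)) − 1) = 47.276248·(cosh(1.219672) − 1) = 39.745210
T_max/T_min = cosh(S/(2a)) = 1.840701

a=47.276 sag=39.745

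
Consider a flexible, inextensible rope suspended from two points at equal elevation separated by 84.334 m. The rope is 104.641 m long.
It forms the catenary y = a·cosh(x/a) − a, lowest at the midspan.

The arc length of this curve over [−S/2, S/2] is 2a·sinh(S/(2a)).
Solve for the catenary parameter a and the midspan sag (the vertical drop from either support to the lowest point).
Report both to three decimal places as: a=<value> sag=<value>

seed: a₀ = √(S³/(24(L−S))) = √(84.334³/(24·20.307)) = 35.081289
iter 1: u=1.201980  f(a)=+1.518e+00  f'(a)=-1.334e+00  a ← 35.081289 − (+1.518e+00/-1.334e+00) = 36.219673
iter 2: u=1.164202  f(a)=+7.704e-02  f'(a)=-1.202e+00  a ← 36.219673 − (+7.704e-02/-1.202e+00) = 36.283789
iter 3: u=1.162144  f(a)=+2.218e-04  f'(a)=-1.195e+00  a ← 36.283789 − (+2.218e-04/-1.195e+00) = 36.283975
iter 4: u=1.162138  f(a)=+1.850e-09  f'(a)=-1.195e+00  a ← 36.283975 − (+1.850e-09/-1.195e+00) = 36.283975
iter 5: u=1.162138  f(a)=+0.000e+00  f'(a)=-1.195e+00  a ← 36.283975 − (+0.000e+00/-1.195e+00) = 36.283975
converged: |Δa| < 1e-12 after 5 iterations
sag = a·(cosh(S/(2a)) − 1) = 36.283975·(cosh(1.162138) − 1) = 27.386753
T_max/T_min = cosh(S/(2a)) = 1.754789

a=36.284 sag=27.387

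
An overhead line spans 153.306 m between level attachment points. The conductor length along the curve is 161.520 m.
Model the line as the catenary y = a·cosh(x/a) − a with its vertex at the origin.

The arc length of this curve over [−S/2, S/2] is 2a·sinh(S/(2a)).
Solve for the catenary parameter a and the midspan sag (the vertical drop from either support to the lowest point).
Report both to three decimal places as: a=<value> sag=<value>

seed: a₀ = √(S³/(24(L−S))) = √(153.306³/(24·8.214)) = 135.193483
iter 1: u=0.566987  f(a)=+1.330e-01  f'(a)=-1.255e-01  a ← 135.193483 − (+1.330e-01/-1.255e-01) = 136.253886
iter 2: u=0.562575  f(a)=+1.582e-03  f'(a)=-1.225e-01  a ← 136.253886 − (+1.582e-03/-1.225e-01) = 136.266797
iter 3: u=0.562521  f(a)=+2.295e-07  f'(a)=-1.225e-01  a ← 136.266797 − (+2.295e-07/-1.225e-01) = 136.266799
iter 4: u=0.562521  f(a)=+0.000e+00  f'(a)=-1.225e-01  a ← 136.266799 − (+0.000e+00/-1.225e-01) = 136.266799
converged: |Δa| < 1e-12 after 4 iterations
sag = a·(cosh(S/(2a)) − 1) = 136.266799·(cosh(0.562521) − 1) = 22.134016
T_max/T_min = cosh(S/(2a)) = 1.162431

a=136.267 sag=22.134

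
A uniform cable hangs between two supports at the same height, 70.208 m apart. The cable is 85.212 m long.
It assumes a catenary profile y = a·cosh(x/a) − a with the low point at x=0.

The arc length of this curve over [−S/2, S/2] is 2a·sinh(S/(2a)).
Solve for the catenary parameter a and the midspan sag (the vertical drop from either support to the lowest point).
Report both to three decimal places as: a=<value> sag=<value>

seed: a₀ = √(S³/(24(L−S))) = √(70.208³/(24·15.004)) = 31.000647
iter 1: u=1.132363  f(a)=+9.918e-01  f'(a)=-1.098e+00  a ← 31.000647 − (+9.918e-01/-1.098e+00) = 31.904027
iter 2: u=1.100300  f(a)=+4.501e-02  f'(a)=-1.000e+00  a ← 31.904027 − (+4.501e-02/-1.000e+00) = 31.949018
iter 3: u=1.098751  f(a)=+1.024e-04  f'(a)=-9.958e-01  a ← 31.949018 − (+1.024e-04/-9.958e-01) = 31.949121
iter 4: u=1.098747  f(a)=+5.332e-10  f'(a)=-9.958e-01  a ← 31.949121 − (+5.332e-10/-9.958e-01) = 31.949121
iter 5: u=1.098747  f(a)=-1.421e-14  f'(a)=-9.958e-01  a ← 31.949121 − (-1.421e-14/-9.958e-01) = 31.949121
converged: |Δa| < 1e-12 after 5 iterations
sag = a·(cosh(S/(2a)) − 1) = 31.949121·(cosh(1.098747) − 1) = 21.305152
T_max/T_min = cosh(S/(2a)) = 1.666846

a=31.949 sag=21.305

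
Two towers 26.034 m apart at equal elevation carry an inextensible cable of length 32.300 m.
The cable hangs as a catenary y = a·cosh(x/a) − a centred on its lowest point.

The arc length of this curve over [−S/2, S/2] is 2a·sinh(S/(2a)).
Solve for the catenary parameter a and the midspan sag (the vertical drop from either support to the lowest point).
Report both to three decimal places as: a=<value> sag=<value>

seed: a₀ = √(S³/(24(L−S))) = √(26.034³/(24·6.266)) = 10.832047
iter 1: u=1.201712  f(a)=+4.683e-01  f'(a)=-1.333e+00  a ← 10.832047 − (+4.683e-01/-1.333e+00) = 11.183405
iter 2: u=1.163957  f(a)=+2.375e-02  f'(a)=-1.201e+00  a ← 11.183405 − (+2.375e-02/-1.201e+00) = 11.203186
iter 3: u=1.161902  f(a)=+6.832e-05  f'(a)=-1.194e+00  a ← 11.203186 − (+6.832e-05/-1.194e+00) = 11.203243
iter 4: u=1.161896  f(a)=+5.688e-10  f'(a)=-1.194e+00  a ← 11.203243 − (+5.688e-10/-1.194e+00) = 11.203243
iter 5: u=1.161896  f(a)=+0.000e+00  f'(a)=-1.194e+00  a ← 11.203243 − (+0.000e+00/-1.194e+00) = 11.203243
converged: |Δa| < 1e-12 after 5 iterations
sag = a·(cosh(S/(2a)) − 1) = 11.203243·(cosh(1.161896) − 1) = 8.452167
T_max/T_min = cosh(S/(2a)) = 1.754439

a=11.203 sag=8.452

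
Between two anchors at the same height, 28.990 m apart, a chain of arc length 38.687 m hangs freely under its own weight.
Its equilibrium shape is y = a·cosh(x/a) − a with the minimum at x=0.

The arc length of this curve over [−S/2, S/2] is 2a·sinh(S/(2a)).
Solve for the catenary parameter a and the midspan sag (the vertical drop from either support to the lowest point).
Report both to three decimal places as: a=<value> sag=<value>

a=10.710 sag=11.401

seed: a₀ = √(S³/(24(L−S))) = √(28.990³/(24·9.697)) = 10.231705
iter 1: u=1.416675  f(a)=+1.021e+00  f'(a)=-2.304e+00  a ← 10.231705 − (+1.021e+00/-2.304e+00) = 10.674764
iter 2: u=1.357875  f(a)=+7.006e-02  f'(a)=-1.998e+00  a ← 10.674764 − (+7.006e-02/-1.998e+00) = 10.709829
iter 3: u=1.353430  f(a)=+3.836e-04  f'(a)=-1.976e+00  a ← 10.709829 − (+3.836e-04/-1.976e+00) = 10.710024
iter 4: u=1.353405  f(a)=+1.164e-08  f'(a)=-1.976e+00  a ← 10.710024 − (+1.164e-08/-1.976e+00) = 10.710024
iter 5: u=1.353405  f(a)=+0.000e+00  f'(a)=-1.976e+00  a ← 10.710024 − (+0.000e+00/-1.976e+00) = 10.710024
converged: |Δa| < 1e-12 after 5 iterations
sag = a·(cosh(S/(2a)) − 1) = 10.710024·(cosh(1.353405) − 1) = 11.400508
T_max/T_min = cosh(S/(2a)) = 2.064471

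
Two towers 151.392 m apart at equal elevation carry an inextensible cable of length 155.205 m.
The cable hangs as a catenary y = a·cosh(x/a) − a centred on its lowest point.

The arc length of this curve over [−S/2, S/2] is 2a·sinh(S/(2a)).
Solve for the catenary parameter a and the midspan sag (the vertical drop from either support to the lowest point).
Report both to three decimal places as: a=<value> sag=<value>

seed: a₀ = √(S³/(24(L−S))) = √(151.392³/(24·3.813)) = 194.722154
iter 1: u=0.388739  f(a)=+2.891e-02  f'(a)=-3.976e-02  a ← 194.722154 − (+2.891e-02/-3.976e-02) = 195.449406
iter 2: u=0.387292  f(a)=+1.628e-04  f'(a)=-3.931e-02  a ← 195.449406 − (+1.628e-04/-3.931e-02) = 195.453547
iter 3: u=0.387284  f(a)=+5.225e-09  f'(a)=-3.931e-02  a ← 195.453547 − (+5.225e-09/-3.931e-02) = 195.453547
iter 4: u=0.387284  f(a)=+0.000e+00  f'(a)=-3.931e-02  a ← 195.453547 − (+0.000e+00/-3.931e-02) = 195.453547
converged: |Δa| < 1e-12 after 4 iterations
sag = a·(cosh(S/(2a)) − 1) = 195.453547·(cosh(0.387284) − 1) = 14.842047
T_max/T_min = cosh(S/(2a)) = 1.075936

a=195.454 sag=14.842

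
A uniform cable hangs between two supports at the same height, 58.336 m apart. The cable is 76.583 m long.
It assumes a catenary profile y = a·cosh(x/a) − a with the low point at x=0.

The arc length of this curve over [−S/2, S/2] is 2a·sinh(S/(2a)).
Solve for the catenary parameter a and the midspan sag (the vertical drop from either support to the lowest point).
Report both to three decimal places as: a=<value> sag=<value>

seed: a₀ = √(S³/(24(L−S))) = √(58.336³/(24·18.247)) = 21.291370
iter 1: u=1.369945  f(a)=+1.791e+00  f'(a)=-2.058e+00  a ← 21.291370 − (+1.791e+00/-2.058e+00) = 22.161517
iter 2: u=1.316155  f(a)=+1.156e-01  f'(a)=-1.800e+00  a ← 22.161517 − (+1.156e-01/-1.800e+00) = 22.225755
iter 3: u=1.312351  f(a)=+5.557e-04  f'(a)=-1.783e+00  a ← 22.225755 − (+5.557e-04/-1.783e+00) = 22.226066
iter 4: u=1.312333  f(a)=+1.297e-08  f'(a)=-1.783e+00  a ← 22.226066 − (+1.297e-08/-1.783e+00) = 22.226066
iter 5: u=1.312333  f(a)=+1.421e-14  f'(a)=-1.783e+00  a ← 22.226066 − (+1.421e-14/-1.783e+00) = 22.226066
converged: |Δa| < 1e-12 after 5 iterations
sag = a·(cosh(S/(2a)) − 1) = 22.226066·(cosh(1.312333) − 1) = 22.048497
T_max/T_min = cosh(S/(2a)) = 1.992011

a=22.226 sag=22.048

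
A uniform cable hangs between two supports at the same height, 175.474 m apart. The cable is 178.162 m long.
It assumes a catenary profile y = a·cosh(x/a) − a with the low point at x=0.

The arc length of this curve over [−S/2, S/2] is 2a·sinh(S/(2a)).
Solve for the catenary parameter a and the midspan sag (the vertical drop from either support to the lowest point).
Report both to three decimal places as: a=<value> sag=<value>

a=290.063 sag=13.371

seed: a₀ = √(S³/(24(L−S))) = √(175.474³/(24·2.688)) = 289.400256
iter 1: u=0.303168  f(a)=+1.238e-02  f'(a)=-1.875e-02  a ← 289.400256 − (+1.238e-02/-1.875e-02) = 290.060601
iter 2: u=0.302478  f(a)=+4.250e-05  f'(a)=-1.862e-02  a ← 290.060601 − (+4.250e-05/-1.862e-02) = 290.062884
iter 3: u=0.302476  f(a)=+5.048e-10  f'(a)=-1.862e-02  a ← 290.062884 − (+5.048e-10/-1.862e-02) = 290.062884
iter 4: u=0.302476  f(a)=-2.842e-14  f'(a)=-1.862e-02  a ← 290.062884 − (-2.842e-14/-1.862e-02) = 290.062884
converged: |Δa| < 1e-12 after 4 iterations
sag = a·(cosh(S/(2a)) − 1) = 290.062884·(cosh(0.302476) − 1) = 13.370636
T_max/T_min = cosh(S/(2a)) = 1.046096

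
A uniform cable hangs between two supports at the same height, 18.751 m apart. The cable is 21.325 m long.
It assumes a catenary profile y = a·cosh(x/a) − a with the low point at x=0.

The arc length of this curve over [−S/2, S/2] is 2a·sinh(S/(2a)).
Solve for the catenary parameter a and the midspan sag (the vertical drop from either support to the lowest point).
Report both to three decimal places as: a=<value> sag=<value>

a=10.537 sag=4.454

seed: a₀ = √(S³/(24(L−S))) = √(18.751³/(24·2.574)) = 10.330629
iter 1: u=0.907544  f(a)=+1.081e-01  f'(a)=-5.406e-01  a ← 10.330629 − (+1.081e-01/-5.406e-01) = 10.530603
iter 2: u=0.890310  f(a)=+3.219e-03  f'(a)=-5.088e-01  a ← 10.530603 − (+3.219e-03/-5.088e-01) = 10.536929
iter 3: u=0.889775  f(a)=+3.048e-06  f'(a)=-5.079e-01  a ← 10.536929 − (+3.048e-06/-5.079e-01) = 10.536935
iter 4: u=0.889775  f(a)=+2.732e-12  f'(a)=-5.079e-01  a ← 10.536935 − (+2.732e-12/-5.079e-01) = 10.536935
converged: |Δa| < 1e-12 after 4 iterations
sag = a·(cosh(S/(2a)) − 1) = 10.536935·(cosh(0.889775) − 1) = 4.453592
T_max/T_min = cosh(S/(2a)) = 1.422665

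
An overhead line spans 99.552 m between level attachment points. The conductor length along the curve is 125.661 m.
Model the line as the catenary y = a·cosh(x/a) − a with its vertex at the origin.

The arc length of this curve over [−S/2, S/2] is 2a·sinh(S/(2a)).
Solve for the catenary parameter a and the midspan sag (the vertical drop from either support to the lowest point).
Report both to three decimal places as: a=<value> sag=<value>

seed: a₀ = √(S³/(24(L−S))) = √(99.552³/(24·26.109)) = 39.680236
iter 1: u=1.254428  f(a)=+2.133e+00  f'(a)=-1.535e+00  a ← 39.680236 − (+2.133e+00/-1.535e+00) = 41.069727
iter 2: u=1.211988  f(a)=+1.172e-01  f'(a)=-1.371e+00  a ← 41.069727 − (+1.172e-01/-1.371e+00) = 41.155203
iter 3: u=1.209470  f(a)=+3.989e-04  f'(a)=-1.361e+00  a ← 41.155203 − (+3.989e-04/-1.361e+00) = 41.155496
iter 4: u=1.209462  f(a)=+4.660e-09  f'(a)=-1.361e+00  a ← 41.155496 − (+4.660e-09/-1.361e+00) = 41.155496
iter 5: u=1.209462  f(a)=+2.842e-14  f'(a)=-1.361e+00  a ← 41.155496 − (+2.842e-14/-1.361e+00) = 41.155496
converged: |Δa| < 1e-12 after 5 iterations
sag = a·(cosh(S/(2a)) − 1) = 41.155496·(cosh(1.209462) − 1) = 33.954068
T_max/T_min = cosh(S/(2a)) = 1.825019

a=41.155 sag=33.954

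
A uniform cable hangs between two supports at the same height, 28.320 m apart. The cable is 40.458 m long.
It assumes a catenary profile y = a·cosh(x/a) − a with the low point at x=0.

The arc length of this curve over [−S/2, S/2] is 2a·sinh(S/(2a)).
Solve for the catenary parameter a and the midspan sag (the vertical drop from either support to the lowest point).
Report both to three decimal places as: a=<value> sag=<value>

seed: a₀ = √(S³/(24(L−S))) = √(28.320³/(24·12.138)) = 8.830000
iter 1: u=1.603624  f(a)=+1.660e+00  f'(a)=-3.524e+00  a ← 8.830000 − (+1.660e+00/-3.524e+00) = 9.300937
iter 2: u=1.522427  f(a)=+1.420e-01  f'(a)=-2.945e+00  a ← 9.300937 − (+1.420e-01/-2.945e+00) = 9.349168
iter 3: u=1.514573  f(a)=+1.255e-03  f'(a)=-2.893e+00  a ← 9.349168 − (+1.255e-03/-2.893e+00) = 9.349602
iter 4: u=1.514503  f(a)=+9.992e-08  f'(a)=-2.893e+00  a ← 9.349602 − (+9.992e-08/-2.893e+00) = 9.349602
iter 5: u=1.514503  f(a)=+0.000e+00  f'(a)=-2.893e+00  a ← 9.349602 − (+0.000e+00/-2.893e+00) = 9.349602
converged: |Δa| < 1e-12 after 5 iterations
sag = a·(cosh(S/(2a)) − 1) = 9.349602·(cosh(1.514503) − 1) = 12.935539
T_max/T_min = cosh(S/(2a)) = 2.383539

a=9.350 sag=12.936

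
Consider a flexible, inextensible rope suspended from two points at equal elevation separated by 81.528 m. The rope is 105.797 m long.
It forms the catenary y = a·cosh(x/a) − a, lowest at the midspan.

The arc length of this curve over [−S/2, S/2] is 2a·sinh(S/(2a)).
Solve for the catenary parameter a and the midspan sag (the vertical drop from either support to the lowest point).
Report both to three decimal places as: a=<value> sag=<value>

a=31.780 sag=29.931

seed: a₀ = √(S³/(24(L−S))) = √(81.528³/(24·24.269)) = 30.502021
iter 1: u=1.336436  f(a)=+2.262e+00  f'(a)=-1.894e+00  a ← 30.502021 − (+2.262e+00/-1.894e+00) = 31.696040
iter 2: u=1.286091  f(a)=+1.396e-01  f'(a)=-1.667e+00  a ← 31.696040 − (+1.396e-01/-1.667e+00) = 31.779777
iter 3: u=1.282703  f(a)=+6.091e-04  f'(a)=-1.652e+00  a ← 31.779777 − (+6.091e-04/-1.652e+00) = 31.780145
iter 4: u=1.282688  f(a)=+1.171e-08  f'(a)=-1.652e+00  a ← 31.780145 − (+1.171e-08/-1.652e+00) = 31.780145
iter 5: u=1.282688  f(a)=-1.421e-14  f'(a)=-1.652e+00  a ← 31.780145 − (-1.421e-14/-1.652e+00) = 31.780145
converged: |Δa| < 1e-12 after 5 iterations
sag = a·(cosh(S/(2a)) − 1) = 31.780145·(cosh(1.282688) − 1) = 29.930704
T_max/T_min = cosh(S/(2a)) = 1.941805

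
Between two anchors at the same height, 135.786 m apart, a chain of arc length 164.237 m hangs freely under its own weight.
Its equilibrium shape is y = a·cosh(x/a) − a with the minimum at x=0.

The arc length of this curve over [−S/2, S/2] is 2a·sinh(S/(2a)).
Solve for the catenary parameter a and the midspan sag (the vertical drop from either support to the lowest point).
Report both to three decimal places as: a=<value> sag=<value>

a=62.370 sag=40.749

seed: a₀ = √(S³/(24(L−S))) = √(135.786³/(24·28.451)) = 60.551946
iter 1: u=1.121236  f(a)=+1.843e+00  f'(a)=-1.063e+00  a ← 60.551946 − (+1.843e+00/-1.063e+00) = 62.285115
iter 2: u=1.090036  f(a)=+8.208e-02  f'(a)=-9.705e-01  a ← 62.285115 − (+8.208e-02/-9.705e-01) = 62.369696
iter 3: u=1.088557  f(a)=+1.797e-04  f'(a)=-9.662e-01  a ← 62.369696 − (+1.797e-04/-9.662e-01) = 62.369882
iter 4: u=1.088554  f(a)=+8.648e-10  f'(a)=-9.662e-01  a ← 62.369882 − (+8.648e-10/-9.662e-01) = 62.369882
iter 5: u=1.088554  f(a)=+0.000e+00  f'(a)=-9.662e-01  a ← 62.369882 − (+0.000e+00/-9.662e-01) = 62.369882
converged: |Δa| < 1e-12 after 5 iterations
sag = a·(cosh(S/(2a)) − 1) = 62.369882·(cosh(1.088554) − 1) = 40.748740
T_max/T_min = cosh(S/(2a)) = 1.653340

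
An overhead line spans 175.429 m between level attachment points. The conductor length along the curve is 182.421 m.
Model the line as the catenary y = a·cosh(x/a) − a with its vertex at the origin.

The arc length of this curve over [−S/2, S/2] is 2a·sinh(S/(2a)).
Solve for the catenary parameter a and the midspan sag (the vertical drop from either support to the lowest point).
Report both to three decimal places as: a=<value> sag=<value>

a=180.431 sag=21.744

seed: a₀ = √(S³/(24(L−S))) = √(175.429³/(24·6.992)) = 179.368324
iter 1: u=0.489019  f(a)=+8.408e-02  f'(a)=-7.984e-02  a ← 179.368324 − (+8.408e-02/-7.984e-02) = 180.421402
iter 2: u=0.486165  f(a)=+7.462e-04  f'(a)=-7.843e-02  a ← 180.421402 − (+7.462e-04/-7.843e-02) = 180.430917
iter 3: u=0.486139  f(a)=+5.995e-08  f'(a)=-7.842e-02  a ← 180.430917 − (+5.995e-08/-7.842e-02) = 180.430918
iter 4: u=0.486139  f(a)=+2.842e-14  f'(a)=-7.842e-02  a ← 180.430918 − (+2.842e-14/-7.842e-02) = 180.430918
converged: |Δa| < 1e-12 after 4 iterations
sag = a·(cosh(S/(2a)) − 1) = 180.430918·(cosh(0.486139) − 1) = 21.743936
T_max/T_min = cosh(S/(2a)) = 1.120511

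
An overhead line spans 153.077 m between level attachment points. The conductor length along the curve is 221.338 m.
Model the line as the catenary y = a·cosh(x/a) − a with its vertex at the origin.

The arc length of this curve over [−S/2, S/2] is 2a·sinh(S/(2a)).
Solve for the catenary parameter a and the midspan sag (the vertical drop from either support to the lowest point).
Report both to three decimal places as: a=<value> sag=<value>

a=49.648 sag=71.647

seed: a₀ = √(S³/(24(L−S))) = √(153.077³/(24·68.261)) = 46.792147
iter 1: u=1.635713  f(a)=+9.736e+00  f'(a)=-3.777e+00  a ← 46.792147 − (+9.736e+00/-3.777e+00) = 49.370005
iter 2: u=1.550304  f(a)=+8.625e-01  f'(a)=-3.135e+00  a ← 49.370005 − (+8.625e-01/-3.135e+00) = 49.645139
iter 3: u=1.541712  f(a)=+8.221e-03  f'(a)=-3.075e+00  a ← 49.645139 − (+8.221e-03/-3.075e+00) = 49.647812
iter 4: u=1.541629  f(a)=+7.628e-07  f'(a)=-3.075e+00  a ← 49.647812 − (+7.628e-07/-3.075e+00) = 49.647813
iter 5: u=1.541629  f(a)=-2.842e-14  f'(a)=-3.075e+00  a ← 49.647813 − (-2.842e-14/-3.075e+00) = 49.647813
converged: |Δa| < 1e-12 after 5 iterations
sag = a·(cosh(S/(2a)) − 1) = 49.647813·(cosh(1.541629) − 1) = 71.647418
T_max/T_min = cosh(S/(2a)) = 2.443113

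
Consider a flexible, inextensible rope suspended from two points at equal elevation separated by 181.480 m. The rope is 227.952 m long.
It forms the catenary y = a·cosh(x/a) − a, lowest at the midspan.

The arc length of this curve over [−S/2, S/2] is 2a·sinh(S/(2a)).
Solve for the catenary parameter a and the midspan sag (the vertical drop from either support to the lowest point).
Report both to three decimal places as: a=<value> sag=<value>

a=75.866 sag=61.051

seed: a₀ = √(S³/(24(L−S))) = √(181.480³/(24·46.472)) = 73.205187
iter 1: u=1.239530  f(a)=+3.703e+00  f'(a)=-1.476e+00  a ← 73.205187 − (+3.703e+00/-1.476e+00) = 75.714794
iter 2: u=1.198445  f(a)=+1.990e-01  f'(a)=-1.321e+00  a ← 75.714794 − (+1.990e-01/-1.321e+00) = 75.865410
iter 3: u=1.196066  f(a)=+6.464e-04  f'(a)=-1.312e+00  a ← 75.865410 − (+6.464e-04/-1.312e+00) = 75.865903
iter 4: u=1.196058  f(a)=+6.873e-09  f'(a)=-1.312e+00  a ← 75.865903 − (+6.873e-09/-1.312e+00) = 75.865903
iter 5: u=1.196058  f(a)=+0.000e+00  f'(a)=-1.312e+00  a ← 75.865903 − (+0.000e+00/-1.312e+00) = 75.865903
converged: |Δa| < 1e-12 after 5 iterations
sag = a·(cosh(S/(2a)) − 1) = 75.865903·(cosh(1.196058) − 1) = 61.050728
T_max/T_min = cosh(S/(2a)) = 1.804719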